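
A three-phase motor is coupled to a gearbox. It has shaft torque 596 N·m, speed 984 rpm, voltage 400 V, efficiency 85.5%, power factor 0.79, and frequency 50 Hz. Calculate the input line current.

ω = 2π×984/60 = 103 rad/s; P_out = τω = 596 × 103 = 61388 W
P_in = P_out / η = 61388 / 0.855 = 71799 W
I_L = P_in / (√3·V_L·cosφ) = 71799 / (1.732 × 400 × 0.79) = 131 A

131 A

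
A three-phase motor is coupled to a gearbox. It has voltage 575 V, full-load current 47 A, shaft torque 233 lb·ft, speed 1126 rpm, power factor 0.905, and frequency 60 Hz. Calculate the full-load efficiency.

τ = 233 lb·ft × 1.356 = 315.9 N·m
ω = 2π × 1126/60 = 117.9 rad/s; P_out = τω = 315.9 × 117.9 = 37245 W
P_in = √3·V_L·I_L·cosφ = 1.732 × 575 × 47 × 0.905 = 42361 W
η = P_out / P_in = 37245 / 42361 = 0.879 = 87.9%

87.9 %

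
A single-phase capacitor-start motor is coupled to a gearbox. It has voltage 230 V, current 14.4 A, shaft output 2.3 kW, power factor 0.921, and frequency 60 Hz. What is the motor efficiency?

P_out = 2.3 kW = 2300 W
P_in = V·I·cosφ = 230 × 14.4 × 0.921 = 3050 W
η = P_out / P_in = 2300 / 3050 = 0.754 = 75.4%

75.4 %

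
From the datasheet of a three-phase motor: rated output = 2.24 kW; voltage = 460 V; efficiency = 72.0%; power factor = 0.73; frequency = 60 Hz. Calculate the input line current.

5.35 A

P_out = 2.24 kW = 2240 W
P_in = P_out / η = 2240 / 0.720 = 3111 W
I_L = P_in / (√3·V_L·cosφ) = 3111 / (1.732 × 460 × 0.73) = 5.35 A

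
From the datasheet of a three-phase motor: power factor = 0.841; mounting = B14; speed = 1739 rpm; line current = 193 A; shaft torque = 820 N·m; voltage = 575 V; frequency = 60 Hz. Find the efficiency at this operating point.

ω = 2π × 1739/60 = 182.1 rad/s; P_out = τω = 820 × 182.1 = 149322 W
P_in = √3·V_L·I_L·cosφ = 1.732 × 575 × 193 × 0.841 = 161648 W
η = P_out / P_in = 149322 / 161648 = 0.924 = 92.4%

92.4 %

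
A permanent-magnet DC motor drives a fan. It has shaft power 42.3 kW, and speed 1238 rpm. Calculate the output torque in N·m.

326 N·m

ω = 2π × 1238/60 = 129.6 rad/s
τ = P/ω = 42300/129.6 = 326 N·m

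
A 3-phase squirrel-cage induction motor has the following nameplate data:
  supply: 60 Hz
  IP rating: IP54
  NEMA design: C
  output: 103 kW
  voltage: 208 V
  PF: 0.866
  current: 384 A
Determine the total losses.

P_in = √3·V·I·cosφ = 1.732×208×384×0.866 = 119801 W
P_out = 103000 W
Losses = P_in − P_out = 119801 − 103000 = 16801 W

16.8 kW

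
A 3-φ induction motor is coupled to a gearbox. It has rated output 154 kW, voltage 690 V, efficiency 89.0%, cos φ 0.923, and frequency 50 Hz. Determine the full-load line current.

P_out = 154 kW = 154000 W
P_in = P_out / η = 154000 / 0.890 = 173034 W
I_L = P_in / (√3·V_L·cosφ) = 173034 / (1.732 × 690 × 0.923) = 157 A

157 A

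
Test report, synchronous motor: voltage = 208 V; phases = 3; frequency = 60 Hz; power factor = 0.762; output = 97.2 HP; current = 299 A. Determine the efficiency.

P_out = 97.2 × 746 = 72511 W
P_in = √3·V_L·I_L·cosφ = 1.732 × 208 × 299 × 0.762 = 82080 W
η = P_out / P_in = 72511 / 82080 = 0.883 = 88.3%

88.3 %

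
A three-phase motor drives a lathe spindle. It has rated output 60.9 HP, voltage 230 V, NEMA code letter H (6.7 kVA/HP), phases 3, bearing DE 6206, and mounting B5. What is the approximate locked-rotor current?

S_LR = 6.7 × 60.9 = 408.03 kVA
I_LR = S_LR/(√3·V_L) = 408030/(1.732×230) = 1020 A

1020 A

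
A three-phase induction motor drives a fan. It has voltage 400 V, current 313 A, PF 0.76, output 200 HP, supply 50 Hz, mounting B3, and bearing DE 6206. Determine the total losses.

P_in = √3·V·I·cosφ = 1.732×400×313×0.76 = 164803 W
P_out = 200×746 = 149200 W
Losses = P_in − P_out = 164803 − 149200 = 15603 W

15600 W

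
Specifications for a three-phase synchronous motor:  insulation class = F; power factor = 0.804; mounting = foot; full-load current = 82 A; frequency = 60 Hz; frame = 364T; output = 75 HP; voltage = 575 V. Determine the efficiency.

85.2 %

P_out = 75 × 746 = 55950 W
P_in = √3·V_L·I_L·cosφ = 1.732 × 575 × 82 × 0.804 = 65658 W
η = P_out / P_in = 55950 / 65658 = 0.852 = 85.2%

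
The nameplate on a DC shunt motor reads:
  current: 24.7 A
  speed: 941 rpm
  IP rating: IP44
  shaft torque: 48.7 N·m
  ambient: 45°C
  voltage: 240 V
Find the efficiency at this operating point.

81.0 %

ω = 2π × 941/60 = 98.54 rad/s; P_out = τω = 48.7 × 98.54 = 4799 W
P_in = V·I = 240 × 24.7 = 5928 W
η = P_out / P_in = 4799 / 5928 = 0.810 = 81.0%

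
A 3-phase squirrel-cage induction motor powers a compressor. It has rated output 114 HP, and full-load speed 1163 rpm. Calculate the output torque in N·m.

698 N·m

P_out = 114 × 746 = 85044 W
ω = 2π × 1163/60 = 121.8 rad/s
τ = P_out/ω = 85044/121.8 = 698 N·m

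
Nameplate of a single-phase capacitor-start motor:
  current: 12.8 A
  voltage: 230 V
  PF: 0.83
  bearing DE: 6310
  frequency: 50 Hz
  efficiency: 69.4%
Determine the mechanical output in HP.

2.27 HP

P_in = V·I·cosφ = 230 × 12.8 × 0.83 = 2444 W
P_out = η·P_in = 0.694 × 2444 = 1696 W
= 1696/746 = 2.27 HP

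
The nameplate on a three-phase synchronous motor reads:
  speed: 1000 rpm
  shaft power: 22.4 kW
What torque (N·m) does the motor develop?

214 N·m

ω = 2π × 1000/60 = 104.7 rad/s
τ = P/ω = 22400/104.7 = 214 N·m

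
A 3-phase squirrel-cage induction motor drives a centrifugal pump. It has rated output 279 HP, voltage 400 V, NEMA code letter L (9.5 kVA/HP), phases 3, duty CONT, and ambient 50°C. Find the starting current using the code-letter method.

3830 A

S_LR = 9.5 × 279 = 2650.5 kVA
I_LR = S_LR/(√3·V_L) = 2650500/(1.732×400) = 3830 A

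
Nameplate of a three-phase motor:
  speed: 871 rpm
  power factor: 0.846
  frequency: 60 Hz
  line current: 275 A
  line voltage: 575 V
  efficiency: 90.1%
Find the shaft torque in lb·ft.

1690 lb·ft

P_in = √3·V·I·cosφ = 1.732 × 575 × 275 × 0.846 = 231696 W
P_out = η·P_in = 0.901 × 231696 = 208758 W
n = 871 rpm
ω = 2π×871/60 = 91.21 rad/s
τ = P_out/ω = 208758/91.21 = 2289 N·m
In lb·ft: 2289/1.356 = 1690 lb·ft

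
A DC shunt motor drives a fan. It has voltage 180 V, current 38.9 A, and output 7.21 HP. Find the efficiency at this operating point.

P_out = 7.21 × 746 = 5379 W
P_in = V·I = 180 × 38.9 = 7002 W
η = P_out / P_in = 5379 / 7002 = 0.768 = 76.8%

76.8 %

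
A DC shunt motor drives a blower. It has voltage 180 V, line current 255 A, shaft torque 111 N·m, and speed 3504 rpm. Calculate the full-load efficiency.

88.7 %

ω = 2π × 3504/60 = 366.9 rad/s; P_out = τω = 111 × 366.9 = 40726 W
P_in = V·I = 180 × 255 = 45900 W
η = P_out / P_in = 40726 / 45900 = 0.887 = 88.7%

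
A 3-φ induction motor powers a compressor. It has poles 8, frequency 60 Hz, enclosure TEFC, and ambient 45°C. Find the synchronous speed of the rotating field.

n_s = 120f/p = 120×60/8 = 900 rpm

900 rpm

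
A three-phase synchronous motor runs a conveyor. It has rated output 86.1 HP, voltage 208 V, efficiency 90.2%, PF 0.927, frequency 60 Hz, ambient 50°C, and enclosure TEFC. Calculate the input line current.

P_out = 86.1 × 746 = 64231 W
P_in = P_out / η = 64231 / 0.902 = 71210 W
I_L = P_in / (√3·V_L·cosφ) = 71210 / (1.732 × 208 × 0.927) = 213 A

213 A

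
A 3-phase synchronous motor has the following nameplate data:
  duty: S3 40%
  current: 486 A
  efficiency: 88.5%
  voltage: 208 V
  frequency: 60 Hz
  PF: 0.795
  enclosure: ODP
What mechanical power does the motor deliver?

P_in = √3·V·I·cosφ = 1.732 × 208 × 486 × 0.795 = 139192 W
P_out = η·P_in = 0.885 × 139192 = 123185 W

123 kW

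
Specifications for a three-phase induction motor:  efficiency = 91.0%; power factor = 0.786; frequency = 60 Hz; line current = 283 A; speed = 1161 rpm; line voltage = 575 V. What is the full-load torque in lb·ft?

1220 lb·ft

P_in = √3·V·I·cosφ = 1.732 × 575 × 283 × 0.786 = 221526 W
P_out = η·P_in = 0.91 × 221526 = 201589 W
n = 1161 rpm
ω = 2π×1161/60 = 121.6 rad/s
τ = P_out/ω = 201589/121.6 = 1658 N·m
In lb·ft: 1658/1.356 = 1220 lb·ft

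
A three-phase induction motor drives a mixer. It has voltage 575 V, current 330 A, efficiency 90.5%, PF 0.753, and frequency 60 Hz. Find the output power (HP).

300 HP

P_in = √3·V·I·cosφ = 1.732 × 575 × 330 × 0.753 = 247471 W
P_out = η·P_in = 0.905 × 247471 = 223961 W
= 223961/746 = 300 HP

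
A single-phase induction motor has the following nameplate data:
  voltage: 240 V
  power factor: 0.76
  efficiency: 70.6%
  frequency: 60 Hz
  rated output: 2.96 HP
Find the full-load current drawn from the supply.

17.1 A

P_out = 2.96 × 746 = 2208 W
P_in = P_out / η = 2208 / 0.706 = 3127 W
I = P_in / (V·cosφ) = 3127 / (240 × 0.76) = 17.1 A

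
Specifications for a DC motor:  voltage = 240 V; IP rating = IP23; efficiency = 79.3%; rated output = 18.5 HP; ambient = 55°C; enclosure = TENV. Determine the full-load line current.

P_out = 18.5 × 746 = 13801 W
P_in = P_out / η = 13801 / 0.793 = 17404 W
I = P_in / V = 17404 / 240 = 72.5 A

72.5 A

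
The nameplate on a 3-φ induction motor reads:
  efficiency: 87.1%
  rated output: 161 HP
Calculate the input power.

P_out = 161 × 746 = 120106 W
P_in = P_out/η = 120106/0.871 = 137894 W = 138 kW

138 kW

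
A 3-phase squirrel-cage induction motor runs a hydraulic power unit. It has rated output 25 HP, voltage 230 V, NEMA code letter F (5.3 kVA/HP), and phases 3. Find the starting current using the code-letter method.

333 A

S_LR = 5.3 × 25 = 132.5 kVA
I_LR = S_LR/(√3·V_L) = 132500/(1.732×230) = 333 A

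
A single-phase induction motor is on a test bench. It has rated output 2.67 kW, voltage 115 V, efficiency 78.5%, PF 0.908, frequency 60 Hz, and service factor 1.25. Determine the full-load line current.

32.6 A

P_out = 2.67 kW = 2670 W
P_in = P_out / η = 2670 / 0.785 = 3401 W
I = P_in / (V·cosφ) = 3401 / (115 × 0.908) = 32.6 A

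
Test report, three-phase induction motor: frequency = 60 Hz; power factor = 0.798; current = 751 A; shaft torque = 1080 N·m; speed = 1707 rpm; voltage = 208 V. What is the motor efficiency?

ω = 2π × 1707/60 = 178.8 rad/s; P_out = τω = 1080 × 178.8 = 193104 W
P_in = √3·V_L·I_L·cosφ = 1.732 × 208 × 751 × 0.798 = 215901 W
η = P_out / P_in = 193104 / 215901 = 0.894 = 89.4%

89.4 %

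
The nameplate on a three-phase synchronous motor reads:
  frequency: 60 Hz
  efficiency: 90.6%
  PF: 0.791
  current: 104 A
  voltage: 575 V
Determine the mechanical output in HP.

P_in = √3·V·I·cosφ = 1.732 × 575 × 104 × 0.791 = 81927 W
P_out = η·P_in = 0.906 × 81927 = 74226 W
= 74226/746 = 99.5 HP

99.5 HP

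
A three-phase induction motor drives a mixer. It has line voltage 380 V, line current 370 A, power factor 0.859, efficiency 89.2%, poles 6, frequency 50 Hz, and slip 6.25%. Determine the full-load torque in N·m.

1900 N·m

P_in = √3·V·I·cosφ = 1.732 × 380 × 370 × 0.859 = 209183 W
P_out = η·P_in = 0.892 × 209183 = 186591 W
n_s = 120×50/6 = 1000 rpm; n = 1000×(1−0.0625) = 938 rpm
ω = 2π×938/60 = 98.23 rad/s
τ = P_out/ω = 186591/98.23 = 1900 N·m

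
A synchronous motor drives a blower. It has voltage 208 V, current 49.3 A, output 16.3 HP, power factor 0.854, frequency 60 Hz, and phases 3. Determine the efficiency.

80.2 %

P_out = 16.3 × 746 = 12160 W
P_in = √3·V_L·I_L·cosφ = 1.732 × 208 × 49.3 × 0.854 = 15168 W
η = P_out / P_in = 12160 / 15168 = 0.802 = 80.2%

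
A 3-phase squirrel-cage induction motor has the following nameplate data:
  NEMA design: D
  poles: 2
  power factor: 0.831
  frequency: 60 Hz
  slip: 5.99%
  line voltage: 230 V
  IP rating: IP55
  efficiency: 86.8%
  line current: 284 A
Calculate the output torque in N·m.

230 N·m

P_in = √3·V·I·cosφ = 1.732 × 230 × 284 × 0.831 = 94015 W
P_out = η·P_in = 0.868 × 94015 = 81605 W
n_s = 120×60/2 = 3600 rpm; n = 3600×(1−0.0599) = 3384 rpm
ω = 2π×3384/60 = 354.4 rad/s
τ = P_out/ω = 81605/354.4 = 230 N·m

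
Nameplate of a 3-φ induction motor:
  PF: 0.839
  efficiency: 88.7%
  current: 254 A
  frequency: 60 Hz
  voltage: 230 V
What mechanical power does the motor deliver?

P_in = √3·V·I·cosφ = 1.732 × 230 × 254 × 0.839 = 84893 W
P_out = η·P_in = 0.887 × 84893 = 75300 W

75.3 kW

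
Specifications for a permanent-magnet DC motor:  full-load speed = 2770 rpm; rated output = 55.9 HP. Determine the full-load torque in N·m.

P_out = 55.9 × 746 = 41701 W
ω = 2π × 2770/60 = 290.1 rad/s
τ = P_out/ω = 41701/290.1 = 144 N·m

144 N·m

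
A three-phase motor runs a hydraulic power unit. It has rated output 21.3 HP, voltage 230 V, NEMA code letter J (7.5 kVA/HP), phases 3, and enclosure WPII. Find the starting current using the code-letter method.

S_LR = 7.5 × 21.3 = 159.75 kVA
I_LR = S_LR/(√3·V_L) = 159750/(1.732×230) = 401 A

401 A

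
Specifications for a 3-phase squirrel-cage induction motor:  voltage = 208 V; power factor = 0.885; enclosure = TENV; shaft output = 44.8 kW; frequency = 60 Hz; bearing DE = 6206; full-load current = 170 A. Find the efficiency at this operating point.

P_out = 44.8 kW = 44800 W
P_in = √3·V_L·I_L·cosφ = 1.732 × 208 × 170 × 0.885 = 54201 W
η = P_out / P_in = 44800 / 54201 = 0.827 = 82.7%

82.7 %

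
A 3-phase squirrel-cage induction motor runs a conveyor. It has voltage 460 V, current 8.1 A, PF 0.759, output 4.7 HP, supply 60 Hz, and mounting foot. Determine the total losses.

1390 W

P_in = √3·V·I·cosφ = 1.732×460×8.1×0.759 = 4898 W
P_out = 4.7×746 = 3506 W
Losses = P_in − P_out = 4898 − 3506 = 1392 W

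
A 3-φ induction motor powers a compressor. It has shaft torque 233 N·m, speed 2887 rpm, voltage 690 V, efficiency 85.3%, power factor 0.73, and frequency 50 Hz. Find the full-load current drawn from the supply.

94.7 A

ω = 2π×2887/60 = 302.3 rad/s; P_out = τω = 233 × 302.3 = 70436 W
P_in = P_out / η = 70436 / 0.853 = 82574 W
I_L = P_in / (√3·V_L·cosφ) = 82574 / (1.732 × 690 × 0.73) = 94.7 A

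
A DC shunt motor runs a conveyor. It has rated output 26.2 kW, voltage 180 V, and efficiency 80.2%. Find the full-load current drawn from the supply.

P_out = 26.2 kW = 26200 W
P_in = P_out / η = 26200 / 0.802 = 32668 W
I = P_in / V = 32668 / 180 = 181 A

181 A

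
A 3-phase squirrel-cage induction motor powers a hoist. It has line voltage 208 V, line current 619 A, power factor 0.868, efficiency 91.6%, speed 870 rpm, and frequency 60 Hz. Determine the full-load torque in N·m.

1950 N·m

P_in = √3·V·I·cosφ = 1.732 × 208 × 619 × 0.868 = 193563 W
P_out = η·P_in = 0.916 × 193563 = 177304 W
n = 870 rpm
ω = 2π×870/60 = 91.11 rad/s
τ = P_out/ω = 177304/91.11 = 1950 N·m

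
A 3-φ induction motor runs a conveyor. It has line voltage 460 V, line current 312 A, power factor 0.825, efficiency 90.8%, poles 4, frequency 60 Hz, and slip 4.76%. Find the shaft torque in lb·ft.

765 lb·ft

P_in = √3·V·I·cosφ = 1.732 × 460 × 312 × 0.825 = 205076 W
P_out = η·P_in = 0.908 × 205076 = 186209 W
n_s = 120×60/4 = 1800 rpm; n = 1800×(1−0.0476) = 1714 rpm
ω = 2π×1714/60 = 179.5 rad/s
τ = P_out/ω = 186209/179.5 = 1037 N·m
In lb·ft: 1037/1.356 = 765 lb·ft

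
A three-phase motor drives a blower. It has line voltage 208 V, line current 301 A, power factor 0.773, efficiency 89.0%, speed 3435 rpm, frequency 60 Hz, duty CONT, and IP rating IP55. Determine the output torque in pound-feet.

P_in = √3·V·I·cosφ = 1.732 × 208 × 301 × 0.773 = 83822 W
P_out = η·P_in = 0.89 × 83822 = 74602 W
n = 3435 rpm
ω = 2π×3435/60 = 359.7 rad/s
τ = P_out/ω = 74602/359.7 = 207.4 N·m
In lb·ft: 207.4/1.356 = 153 lb·ft

153 lb·ft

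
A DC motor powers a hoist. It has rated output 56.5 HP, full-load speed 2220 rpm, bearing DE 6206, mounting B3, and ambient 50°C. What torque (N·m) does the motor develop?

P_out = 56.5 × 746 = 42149 W
ω = 2π × 2220/60 = 232.5 rad/s
τ = P_out/ω = 42149/232.5 = 181 N·m

181 N·m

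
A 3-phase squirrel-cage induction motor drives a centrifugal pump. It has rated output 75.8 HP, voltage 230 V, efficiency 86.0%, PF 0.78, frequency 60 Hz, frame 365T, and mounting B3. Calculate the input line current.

212 A

P_out = 75.8 × 746 = 56547 W
P_in = P_out / η = 56547 / 0.860 = 65752 W
I_L = P_in / (√3·V_L·cosφ) = 65752 / (1.732 × 230 × 0.78) = 212 A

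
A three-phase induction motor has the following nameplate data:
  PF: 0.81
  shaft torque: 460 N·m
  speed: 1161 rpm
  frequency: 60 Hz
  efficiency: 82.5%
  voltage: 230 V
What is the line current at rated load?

ω = 2π×1161/60 = 121.6 rad/s; P_out = τω = 460 × 121.6 = 55936 W
P_in = P_out / η = 55936 / 0.825 = 67801 W
I_L = P_in / (√3·V_L·cosφ) = 67801 / (1.732 × 230 × 0.81) = 210 A

210 A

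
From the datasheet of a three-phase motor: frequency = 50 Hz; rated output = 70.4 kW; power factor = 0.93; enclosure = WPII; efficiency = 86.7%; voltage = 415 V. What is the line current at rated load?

P_out = 70.4 kW = 70400 W
P_in = P_out / η = 70400 / 0.867 = 81200 W
I_L = P_in / (√3·V_L·cosφ) = 81200 / (1.732 × 415 × 0.93) = 121 A

121 A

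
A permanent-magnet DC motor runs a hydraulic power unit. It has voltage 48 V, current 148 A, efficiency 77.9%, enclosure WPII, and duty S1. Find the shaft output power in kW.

5.53 kW

P_in = V·I = 48 × 148 = 7104 W
P_out = η·P_in = 0.779 × 7104 = 5534 W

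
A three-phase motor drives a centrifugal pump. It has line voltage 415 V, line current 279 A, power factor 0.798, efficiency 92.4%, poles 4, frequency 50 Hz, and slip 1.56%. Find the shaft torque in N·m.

956 N·m

P_in = √3·V·I·cosφ = 1.732 × 415 × 279 × 0.798 = 160031 W
P_out = η·P_in = 0.924 × 160031 = 147869 W
n_s = 120×50/4 = 1500 rpm; n = 1500×(1−0.0156) = 1477 rpm
ω = 2π×1477/60 = 154.7 rad/s
τ = P_out/ω = 147869/154.7 = 956 N·m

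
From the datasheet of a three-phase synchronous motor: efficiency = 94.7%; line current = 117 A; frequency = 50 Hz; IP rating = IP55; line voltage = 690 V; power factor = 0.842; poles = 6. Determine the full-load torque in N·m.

P_in = √3·V·I·cosφ = 1.732 × 690 × 117 × 0.842 = 117732 W
P_out = η·P_in = 0.947 × 117732 = 111492 W
n = n_s = 120×50/6 = 1000 rpm (synchronous)
ω = 2π×1000/60 = 104.7 rad/s
τ = P_out/ω = 111492/104.7 = 1060 N·m

1060 N·m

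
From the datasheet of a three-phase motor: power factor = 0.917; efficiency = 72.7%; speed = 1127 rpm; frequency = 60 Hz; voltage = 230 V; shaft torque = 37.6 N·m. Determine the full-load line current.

ω = 2π×1127/60 = 118 rad/s; P_out = τω = 37.6 × 118 = 4437 W
P_in = P_out / η = 4437 / 0.727 = 6103 W
I_L = P_in / (√3·V_L·cosφ) = 6103 / (1.732 × 230 × 0.917) = 16.7 A

16.7 A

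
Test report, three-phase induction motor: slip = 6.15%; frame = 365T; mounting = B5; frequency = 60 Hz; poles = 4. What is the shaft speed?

1689 rpm

n_s = 120f/p = 120×60/4 = 1800 rpm
n = n_s(1 − s) = 1800 × (1 − 0.0615) = 1689 rpm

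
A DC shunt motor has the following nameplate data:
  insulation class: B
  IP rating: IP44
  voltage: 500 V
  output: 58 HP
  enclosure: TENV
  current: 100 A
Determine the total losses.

6.73 kW

P_in = V·I = 500×100 = 50000 W
P_out = 58×746 = 43268 W
Losses = P_in − P_out = 50000 − 43268 = 6732 W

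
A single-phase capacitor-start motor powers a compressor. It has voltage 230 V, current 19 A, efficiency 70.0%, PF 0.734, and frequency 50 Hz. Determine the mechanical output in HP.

3.01 HP

P_in = V·I·cosφ = 230 × 19 × 0.734 = 3208 W
P_out = η·P_in = 0.7 × 3208 = 2246 W
= 2246/746 = 3.01 HP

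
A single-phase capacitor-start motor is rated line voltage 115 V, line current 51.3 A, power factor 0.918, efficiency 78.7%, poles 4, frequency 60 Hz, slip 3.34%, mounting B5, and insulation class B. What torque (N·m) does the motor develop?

23.4 N·m

P_in = V·I·cosφ = 115 × 51.3 × 0.918 = 5416 W
P_out = η·P_in = 0.787 × 5416 = 4262 W
n_s = 120×60/4 = 1800 rpm; n = 1800×(1−0.0334) = 1740 rpm
ω = 2π×1740/60 = 182.2 rad/s
τ = P_out/ω = 4262/182.2 = 23.4 N·m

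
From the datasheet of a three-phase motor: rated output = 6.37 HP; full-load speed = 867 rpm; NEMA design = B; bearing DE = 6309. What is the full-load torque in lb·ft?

P_out = 6.37 × 746 = 4752 W
ω = 2π × 867/60 = 90.79 rad/s
τ = P_out/ω = 4752/90.79 = 52.34 N·m
In lb·ft: 52.34/1.356 = 38.6 lb·ft

38.6 lb·ft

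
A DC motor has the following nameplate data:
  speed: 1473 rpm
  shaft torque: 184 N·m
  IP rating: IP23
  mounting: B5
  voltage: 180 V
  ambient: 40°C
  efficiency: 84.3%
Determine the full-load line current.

ω = 2π×1473/60 = 154.3 rad/s; P_out = τω = 184 × 154.3 = 28391 W
P_in = P_out / η = 28391 / 0.843 = 33679 W
I = P_in / V = 33679 / 180 = 187 A

187 A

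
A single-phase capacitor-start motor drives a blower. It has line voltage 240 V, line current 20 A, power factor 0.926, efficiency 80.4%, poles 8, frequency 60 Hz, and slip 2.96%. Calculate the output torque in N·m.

P_in = V·I·cosφ = 240 × 20 × 0.926 = 4445 W
P_out = η·P_in = 0.804 × 4445 = 3574 W
n_s = 120×60/8 = 900 rpm; n = 900×(1−0.0296) = 873 rpm
ω = 2π×873/60 = 91.42 rad/s
τ = P_out/ω = 3574/91.42 = 39.1 N·m

39.1 N·m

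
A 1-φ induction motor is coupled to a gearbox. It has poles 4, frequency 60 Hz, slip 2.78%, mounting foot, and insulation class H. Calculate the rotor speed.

1750 rpm

n_s = 120f/p = 120×60/4 = 1800 rpm
n = n_s(1 − s) = 1800 × (1 − 0.0278) = 1750 rpm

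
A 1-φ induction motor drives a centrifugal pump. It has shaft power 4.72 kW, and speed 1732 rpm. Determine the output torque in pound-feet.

ω = 2π × 1732/60 = 181.4 rad/s
τ = P/ω = 4720/181.4 = 26.02 N·m
In lb·ft: 26.02/1.356 = 19.2 lb·ft

19.2 lb·ft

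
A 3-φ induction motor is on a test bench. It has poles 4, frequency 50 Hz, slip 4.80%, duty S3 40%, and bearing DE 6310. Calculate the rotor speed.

1428 rpm

n_s = 120f/p = 120×50/4 = 1500 rpm
n = n_s(1 − s) = 1500 × (1 − 0.048) = 1428 rpm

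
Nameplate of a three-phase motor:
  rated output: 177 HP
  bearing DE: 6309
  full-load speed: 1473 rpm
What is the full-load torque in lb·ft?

631 lb·ft

P_out = 177 × 746 = 132042 W
ω = 2π × 1473/60 = 154.3 rad/s
τ = P_out/ω = 132042/154.3 = 855.7 N·m
In lb·ft: 855.7/1.356 = 631 lb·ft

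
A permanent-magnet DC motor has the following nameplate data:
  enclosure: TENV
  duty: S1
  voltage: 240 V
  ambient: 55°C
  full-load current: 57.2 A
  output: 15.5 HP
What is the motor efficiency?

84.2 %

P_out = 15.5 × 746 = 11563 W
P_in = V·I = 240 × 57.2 = 13728 W
η = P_out / P_in = 11563 / 13728 = 0.842 = 84.2%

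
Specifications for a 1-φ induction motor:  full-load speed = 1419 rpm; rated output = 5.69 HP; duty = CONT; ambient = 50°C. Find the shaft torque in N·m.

P_out = 5.69 × 746 = 4245 W
ω = 2π × 1419/60 = 148.6 rad/s
τ = P_out/ω = 4245/148.6 = 28.6 N·m

28.6 N·m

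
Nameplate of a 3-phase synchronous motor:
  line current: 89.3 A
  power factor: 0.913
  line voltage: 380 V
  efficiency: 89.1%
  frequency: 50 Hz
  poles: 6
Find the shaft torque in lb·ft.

337 lb·ft

P_in = √3·V·I·cosφ = 1.732 × 380 × 89.3 × 0.913 = 53660 W
P_out = η·P_in = 0.891 × 53660 = 47811 W
n = n_s = 120×50/6 = 1000 rpm (synchronous)
ω = 2π×1000/60 = 104.7 rad/s
τ = P_out/ω = 47811/104.7 = 456.6 N·m
In lb·ft: 456.6/1.356 = 337 lb·ft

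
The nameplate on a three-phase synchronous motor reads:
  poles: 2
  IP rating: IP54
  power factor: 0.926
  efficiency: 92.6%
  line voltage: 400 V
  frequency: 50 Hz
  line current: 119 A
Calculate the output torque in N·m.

225 N·m

P_in = √3·V·I·cosφ = 1.732 × 400 × 119 × 0.926 = 76342 W
P_out = η·P_in = 0.926 × 76342 = 70693 W
n = n_s = 120×50/2 = 3000 rpm (synchronous)
ω = 2π×3000/60 = 314.2 rad/s
τ = P_out/ω = 70693/314.2 = 225 N·m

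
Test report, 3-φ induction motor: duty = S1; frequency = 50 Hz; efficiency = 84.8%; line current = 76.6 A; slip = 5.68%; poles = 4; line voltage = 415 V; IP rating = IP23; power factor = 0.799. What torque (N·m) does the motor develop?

P_in = √3·V·I·cosφ = 1.732 × 415 × 76.6 × 0.799 = 43992 W
P_out = η·P_in = 0.848 × 43992 = 37305 W
n_s = 120×50/4 = 1500 rpm; n = 1500×(1−0.0568) = 1415 rpm
ω = 2π×1415/60 = 148.2 rad/s
τ = P_out/ω = 37305/148.2 = 252 N·m

252 N·m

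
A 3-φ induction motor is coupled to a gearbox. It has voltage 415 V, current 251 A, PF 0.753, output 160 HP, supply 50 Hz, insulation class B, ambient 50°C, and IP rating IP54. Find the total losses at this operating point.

P_in = √3·V·I·cosφ = 1.732×415×251×0.753 = 135852 W
P_out = 160×746 = 119360 W
Losses = P_in − P_out = 135852 − 119360 = 16492 W

16.5 kW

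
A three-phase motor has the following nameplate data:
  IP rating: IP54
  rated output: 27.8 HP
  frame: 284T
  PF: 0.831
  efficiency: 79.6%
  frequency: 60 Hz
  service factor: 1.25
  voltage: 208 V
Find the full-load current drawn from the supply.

P_out = 27.8 × 746 = 20739 W
P_in = P_out / η = 20739 / 0.796 = 26054 W
I_L = P_in / (√3·V_L·cosφ) = 26054 / (1.732 × 208 × 0.831) = 87 A

87 A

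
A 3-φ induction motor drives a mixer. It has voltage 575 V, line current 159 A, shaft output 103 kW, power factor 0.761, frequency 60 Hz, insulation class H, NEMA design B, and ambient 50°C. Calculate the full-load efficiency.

P_out = 103 kW = 103000 W
P_in = √3·V_L·I_L·cosφ = 1.732 × 575 × 159 × 0.761 = 120503 W
η = P_out / P_in = 103000 / 120503 = 0.855 = 85.5%

85.5 %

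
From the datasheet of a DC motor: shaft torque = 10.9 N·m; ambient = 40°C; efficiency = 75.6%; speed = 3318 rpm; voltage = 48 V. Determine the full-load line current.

104 A

ω = 2π×3318/60 = 347.5 rad/s; P_out = τω = 10.9 × 347.5 = 3788 W
P_in = P_out / η = 3788 / 0.756 = 5011 W
I = P_in / V = 5011 / 48 = 104 A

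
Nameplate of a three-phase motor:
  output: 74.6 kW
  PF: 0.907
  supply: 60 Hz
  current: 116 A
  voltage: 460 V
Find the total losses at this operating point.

9.23 kW

P_in = √3·V·I·cosφ = 1.732×460×116×0.907 = 83825 W
P_out = 74600 W
Losses = P_in − P_out = 83825 − 74600 = 9225 W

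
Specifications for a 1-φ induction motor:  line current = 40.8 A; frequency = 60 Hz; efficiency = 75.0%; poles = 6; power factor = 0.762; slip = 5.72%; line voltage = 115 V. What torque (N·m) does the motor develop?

22.6 N·m

P_in = V·I·cosφ = 115 × 40.8 × 0.762 = 3575 W
P_out = η·P_in = 0.75 × 3575 = 2681 W
n_s = 120×60/6 = 1200 rpm; n = 1200×(1−0.0572) = 1131 rpm
ω = 2π×1131/60 = 118.4 rad/s
τ = P_out/ω = 2681/118.4 = 22.6 N·m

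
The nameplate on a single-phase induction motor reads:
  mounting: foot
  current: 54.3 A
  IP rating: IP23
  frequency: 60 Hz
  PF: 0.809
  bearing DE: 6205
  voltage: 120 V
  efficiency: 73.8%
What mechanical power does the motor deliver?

P_in = V·I·cosφ = 120 × 54.3 × 0.809 = 5271 W
P_out = η·P_in = 0.738 × 5271 = 3890 W

3.89 kW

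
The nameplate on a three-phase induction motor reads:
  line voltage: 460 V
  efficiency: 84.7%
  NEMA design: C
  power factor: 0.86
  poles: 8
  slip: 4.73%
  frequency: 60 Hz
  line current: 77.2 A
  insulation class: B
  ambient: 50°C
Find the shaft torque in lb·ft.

P_in = √3·V·I·cosφ = 1.732 × 460 × 77.2 × 0.86 = 52896 W
P_out = η·P_in = 0.847 × 52896 = 44803 W
n_s = 120×60/8 = 900 rpm; n = 900×(1−0.0473) = 857 rpm
ω = 2π×857/60 = 89.74 rad/s
τ = P_out/ω = 44803/89.74 = 499.3 N·m
In lb·ft: 499.3/1.356 = 368 lb·ft

368 lb·ft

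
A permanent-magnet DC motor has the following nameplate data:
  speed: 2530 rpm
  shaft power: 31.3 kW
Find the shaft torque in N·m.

ω = 2π × 2530/60 = 264.9 rad/s
τ = P/ω = 31300/264.9 = 118 N·m

118 N·m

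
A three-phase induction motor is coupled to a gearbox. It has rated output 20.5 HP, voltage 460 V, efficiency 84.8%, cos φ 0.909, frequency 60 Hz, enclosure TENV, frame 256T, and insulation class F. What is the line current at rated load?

24.9 A

P_out = 20.5 × 746 = 15293 W
P_in = P_out / η = 15293 / 0.848 = 18034 W
I_L = P_in / (√3·V_L·cosφ) = 18034 / (1.732 × 460 × 0.909) = 24.9 A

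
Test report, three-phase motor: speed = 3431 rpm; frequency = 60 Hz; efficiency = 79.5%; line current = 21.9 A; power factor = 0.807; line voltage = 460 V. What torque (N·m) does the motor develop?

P_in = √3·V·I·cosφ = 1.732 × 460 × 21.9 × 0.807 = 14081 W
P_out = η·P_in = 0.795 × 14081 = 11194 W
n = 3431 rpm
ω = 2π×3431/60 = 359.3 rad/s
τ = P_out/ω = 11194/359.3 = 31.2 N·m

31.2 N·m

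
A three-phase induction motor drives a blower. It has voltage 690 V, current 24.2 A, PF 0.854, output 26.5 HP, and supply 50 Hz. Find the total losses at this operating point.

P_in = √3·V·I·cosφ = 1.732×690×24.2×0.854 = 24698 W
P_out = 26.5×746 = 19769 W
Losses = P_in − P_out = 24698 − 19769 = 4929 W

4930 W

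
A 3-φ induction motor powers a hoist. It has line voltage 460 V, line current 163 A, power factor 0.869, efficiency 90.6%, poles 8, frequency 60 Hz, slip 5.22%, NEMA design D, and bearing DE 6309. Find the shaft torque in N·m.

1140 N·m

P_in = √3·V·I·cosφ = 1.732 × 460 × 163 × 0.869 = 112853 W
P_out = η·P_in = 0.906 × 112853 = 102245 W
n_s = 120×60/8 = 900 rpm; n = 900×(1−0.0522) = 853 rpm
ω = 2π×853/60 = 89.33 rad/s
τ = P_out/ω = 102245/89.33 = 1140 N·m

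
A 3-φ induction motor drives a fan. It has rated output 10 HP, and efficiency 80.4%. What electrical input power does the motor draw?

9.28 kW

P_out = 10 × 746 = 7460 W
P_in = P_out/η = 7460/0.804 = 9279 W = 9.28 kW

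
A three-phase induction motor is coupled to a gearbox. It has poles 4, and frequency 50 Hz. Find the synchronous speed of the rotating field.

1500 rpm

n_s = 120f/p = 120×50/4 = 1500 rpm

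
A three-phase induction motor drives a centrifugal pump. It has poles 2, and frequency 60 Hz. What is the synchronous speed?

3600 rpm

n_s = 120f/p = 120×60/2 = 3600 rpm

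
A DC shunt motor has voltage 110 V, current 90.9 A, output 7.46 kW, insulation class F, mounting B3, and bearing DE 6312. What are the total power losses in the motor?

2540 W

P_in = V·I = 110×90.9 = 9999 W
P_out = 7460 W
Losses = P_in − P_out = 9999 − 7460 = 2539 W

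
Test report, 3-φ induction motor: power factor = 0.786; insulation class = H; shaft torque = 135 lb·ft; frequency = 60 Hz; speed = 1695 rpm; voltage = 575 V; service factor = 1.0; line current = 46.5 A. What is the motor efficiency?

89.3 %

τ = 135 lb·ft × 1.356 = 183.1 N·m
ω = 2π × 1695/60 = 177.5 rad/s; P_out = τω = 183.1 × 177.5 = 32500 W
P_in = √3·V_L·I_L·cosφ = 1.732 × 575 × 46.5 × 0.786 = 36399 W
η = P_out / P_in = 32500 / 36399 = 0.893 = 89.3%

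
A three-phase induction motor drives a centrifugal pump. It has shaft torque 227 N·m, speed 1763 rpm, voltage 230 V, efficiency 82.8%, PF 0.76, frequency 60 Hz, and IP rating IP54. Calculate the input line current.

ω = 2π×1763/60 = 184.6 rad/s; P_out = τω = 227 × 184.6 = 41904 W
P_in = P_out / η = 41904 / 0.828 = 50609 W
I_L = P_in / (√3·V_L·cosφ) = 50609 / (1.732 × 230 × 0.76) = 167 A

167 A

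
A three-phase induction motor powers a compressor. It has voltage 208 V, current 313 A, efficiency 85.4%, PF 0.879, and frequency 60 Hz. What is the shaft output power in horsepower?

113 HP

P_in = √3·V·I·cosφ = 1.732 × 208 × 313 × 0.879 = 99116 W
P_out = η·P_in = 0.854 × 99116 = 84645 W
= 84645/746 = 113 HP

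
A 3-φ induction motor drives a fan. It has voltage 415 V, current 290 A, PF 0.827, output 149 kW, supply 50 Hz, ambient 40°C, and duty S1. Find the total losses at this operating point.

P_in = √3·V·I·cosφ = 1.732×415×290×0.827 = 172385 W
P_out = 149000 W
Losses = P_in − P_out = 172385 − 149000 = 23385 W

23400 W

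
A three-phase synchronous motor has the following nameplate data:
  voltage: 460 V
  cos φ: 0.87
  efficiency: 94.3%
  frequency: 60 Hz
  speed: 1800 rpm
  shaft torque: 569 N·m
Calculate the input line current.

ω = 2π×1800/60 = 188.5 rad/s; P_out = τω = 569 × 188.5 = 107257 W
P_in = P_out / η = 107257 / 0.943 = 113740 W
I_L = P_in / (√3·V_L·cosφ) = 113740 / (1.732 × 460 × 0.87) = 164 A

164 A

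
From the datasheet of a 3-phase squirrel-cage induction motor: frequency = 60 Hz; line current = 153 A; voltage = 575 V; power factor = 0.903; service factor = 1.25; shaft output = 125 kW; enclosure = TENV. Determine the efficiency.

90.8 %

P_out = 125 kW = 125000 W
P_in = √3·V_L·I_L·cosφ = 1.732 × 575 × 153 × 0.903 = 137593 W
η = P_out / P_in = 125000 / 137593 = 0.908 = 90.8%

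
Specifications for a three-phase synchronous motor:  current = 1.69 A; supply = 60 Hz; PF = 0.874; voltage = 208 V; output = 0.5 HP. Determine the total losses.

P_in = √3·V·I·cosφ = 1.732×208×1.69×0.874 = 532 W
P_out = 0.5×746 = 373 W
Losses = P_in − P_out = 532 − 373 = 159 W

159 W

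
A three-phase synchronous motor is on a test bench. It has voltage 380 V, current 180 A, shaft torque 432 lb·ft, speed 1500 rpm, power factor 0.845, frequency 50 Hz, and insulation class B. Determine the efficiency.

τ = 432 lb·ft × 1.356 = 585.8 N·m
ω = 2π × 1500/60 = 157.1 rad/s; P_out = τω = 585.8 × 157.1 = 92029 W
P_in = √3·V_L·I_L·cosφ = 1.732 × 380 × 180 × 0.845 = 100106 W
η = P_out / P_in = 92029 / 100106 = 0.919 = 91.9%

91.9 %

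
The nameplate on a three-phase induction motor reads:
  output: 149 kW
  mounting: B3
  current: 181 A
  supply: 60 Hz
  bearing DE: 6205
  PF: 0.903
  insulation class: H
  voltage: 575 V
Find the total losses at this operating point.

P_in = √3·V·I·cosφ = 1.732×575×181×0.903 = 162773 W
P_out = 149000 W
Losses = P_in − P_out = 162773 − 149000 = 13773 W

13800 W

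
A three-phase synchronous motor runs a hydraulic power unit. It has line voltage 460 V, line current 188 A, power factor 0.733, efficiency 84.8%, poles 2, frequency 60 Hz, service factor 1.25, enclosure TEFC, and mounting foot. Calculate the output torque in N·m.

P_in = √3·V·I·cosφ = 1.732 × 460 × 188 × 0.733 = 109791 W
P_out = η·P_in = 0.848 × 109791 = 93103 W
n = n_s = 120×60/2 = 3600 rpm (synchronous)
ω = 2π×3600/60 = 377 rad/s
τ = P_out/ω = 93103/377 = 247 N·m

247 N·m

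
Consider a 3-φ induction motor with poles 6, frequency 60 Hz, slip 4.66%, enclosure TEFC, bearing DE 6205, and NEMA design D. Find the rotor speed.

1144 rpm

n_s = 120f/p = 120×60/6 = 1200 rpm
n = n_s(1 − s) = 1200 × (1 − 0.0466) = 1144 rpm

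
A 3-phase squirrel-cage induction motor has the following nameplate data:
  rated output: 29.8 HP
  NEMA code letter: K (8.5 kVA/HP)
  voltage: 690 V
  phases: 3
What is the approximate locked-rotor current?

212 A

S_LR = 8.5 × 29.8 = 253.3 kVA
I_LR = S_LR/(√3·V_L) = 253300/(1.732×690) = 212 A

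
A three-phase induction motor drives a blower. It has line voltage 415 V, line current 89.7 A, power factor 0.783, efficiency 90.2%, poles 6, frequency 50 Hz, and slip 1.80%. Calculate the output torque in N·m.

443 N·m

P_in = √3·V·I·cosφ = 1.732 × 415 × 89.7 × 0.783 = 50484 W
P_out = η·P_in = 0.902 × 50484 = 45537 W
n_s = 120×50/6 = 1000 rpm; n = 1000×(1−0.018) = 982 rpm
ω = 2π×982/60 = 102.8 rad/s
τ = P_out/ω = 45537/102.8 = 443 N·m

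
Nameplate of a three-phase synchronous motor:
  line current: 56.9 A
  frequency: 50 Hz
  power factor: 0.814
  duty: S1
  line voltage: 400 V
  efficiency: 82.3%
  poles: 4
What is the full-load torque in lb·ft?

124 lb·ft

P_in = √3·V·I·cosφ = 1.732 × 400 × 56.9 × 0.814 = 32088 W
P_out = η·P_in = 0.823 × 32088 = 26408 W
n = n_s = 120×50/4 = 1500 rpm (synchronous)
ω = 2π×1500/60 = 157.1 rad/s
τ = P_out/ω = 26408/157.1 = 168.1 N·m
In lb·ft: 168.1/1.356 = 124 lb·ft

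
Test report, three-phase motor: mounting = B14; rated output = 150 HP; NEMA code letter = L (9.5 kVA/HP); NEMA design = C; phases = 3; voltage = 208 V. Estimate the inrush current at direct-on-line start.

S_LR = 9.5 × 150 = 1425 kVA
I_LR = S_LR/(√3·V_L) = 1425000/(1.732×208) = 3960 A

3960 A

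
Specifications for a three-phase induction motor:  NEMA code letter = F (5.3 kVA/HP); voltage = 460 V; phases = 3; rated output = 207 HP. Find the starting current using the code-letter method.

S_LR = 5.3 × 207 = 1097.1 kVA
I_LR = S_LR/(√3·V_L) = 1097100/(1.732×460) = 1380 A

1380 A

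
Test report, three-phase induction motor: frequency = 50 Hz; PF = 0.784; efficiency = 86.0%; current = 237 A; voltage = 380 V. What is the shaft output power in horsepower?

141 HP

P_in = √3·V·I·cosφ = 1.732 × 380 × 237 × 0.784 = 122291 W
P_out = η·P_in = 0.86 × 122291 = 105170 W
= 105170/746 = 141 HP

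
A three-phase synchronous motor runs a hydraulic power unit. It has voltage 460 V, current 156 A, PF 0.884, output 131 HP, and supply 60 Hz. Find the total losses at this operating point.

P_in = √3·V·I·cosφ = 1.732×460×156×0.884 = 109871 W
P_out = 131×746 = 97726 W
Losses = P_in − P_out = 109871 − 97726 = 12145 W

12.1 kW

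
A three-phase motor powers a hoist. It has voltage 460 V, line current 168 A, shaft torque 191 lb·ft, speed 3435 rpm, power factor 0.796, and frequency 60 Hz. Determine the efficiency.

87.4 %

τ = 191 lb·ft × 1.356 = 259 N·m
ω = 2π × 3435/60 = 359.7 rad/s; P_out = τω = 259 × 359.7 = 93162 W
P_in = √3·V_L·I_L·cosφ = 1.732 × 460 × 168 × 0.796 = 106544 W
η = P_out / P_in = 93162 / 106544 = 0.874 = 87.4%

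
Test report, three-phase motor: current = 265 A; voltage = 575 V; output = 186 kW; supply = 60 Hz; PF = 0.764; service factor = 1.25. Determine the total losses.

P_in = √3·V·I·cosφ = 1.732×575×265×0.764 = 201630 W
P_out = 186000 W
Losses = P_in − P_out = 201630 − 186000 = 15630 W

15.6 kW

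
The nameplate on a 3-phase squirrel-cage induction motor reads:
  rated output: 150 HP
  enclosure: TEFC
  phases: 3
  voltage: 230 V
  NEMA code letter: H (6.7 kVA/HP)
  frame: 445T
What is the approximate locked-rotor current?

2520 A

S_LR = 6.7 × 150 = 1005 kVA
I_LR = S_LR/(√3·V_L) = 1005000/(1.732×230) = 2520 A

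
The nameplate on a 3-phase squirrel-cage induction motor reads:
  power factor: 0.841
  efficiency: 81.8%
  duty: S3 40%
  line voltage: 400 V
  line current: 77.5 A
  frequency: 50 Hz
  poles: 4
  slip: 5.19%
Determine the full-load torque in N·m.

P_in = √3·V·I·cosφ = 1.732 × 400 × 77.5 × 0.841 = 45155 W
P_out = η·P_in = 0.818 × 45155 = 36937 W
n_s = 120×50/4 = 1500 rpm; n = 1500×(1−0.0519) = 1422 rpm
ω = 2π×1422/60 = 148.9 rad/s
τ = P_out/ω = 36937/148.9 = 248 N·m

248 N·m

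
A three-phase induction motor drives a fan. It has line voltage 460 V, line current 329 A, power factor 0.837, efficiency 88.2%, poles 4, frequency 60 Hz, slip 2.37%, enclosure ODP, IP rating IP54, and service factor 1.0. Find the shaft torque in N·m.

P_in = √3·V·I·cosφ = 1.732 × 460 × 329 × 0.837 = 219395 W
P_out = η·P_in = 0.882 × 219395 = 193506 W
n_s = 120×60/4 = 1800 rpm; n = 1800×(1−0.0237) = 1757 rpm
ω = 2π×1757/60 = 184 rad/s
τ = P_out/ω = 193506/184 = 1050 N·m

1050 N·m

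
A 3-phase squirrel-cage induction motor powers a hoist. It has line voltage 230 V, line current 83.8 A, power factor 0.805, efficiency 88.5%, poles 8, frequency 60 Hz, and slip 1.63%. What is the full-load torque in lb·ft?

P_in = √3·V·I·cosφ = 1.732 × 230 × 83.8 × 0.805 = 26873 W
P_out = η·P_in = 0.885 × 26873 = 23783 W
n_s = 120×60/8 = 900 rpm; n = 900×(1−0.0163) = 885 rpm
ω = 2π×885/60 = 92.68 rad/s
τ = P_out/ω = 23783/92.68 = 256.6 N·m
In lb·ft: 256.6/1.356 = 189 lb·ft

189 lb·ft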